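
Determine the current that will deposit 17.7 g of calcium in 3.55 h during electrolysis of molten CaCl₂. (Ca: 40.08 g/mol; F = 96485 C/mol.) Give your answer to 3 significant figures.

n(Ca) = 17.7 / 40.08 = 0.4416 mol
Ca²⁺ + 2e⁻ → Ca, so n(e⁻) = 2 × 0.4416 = 0.8832 mol
Q = 0.8832 × 96485 = 85220 C
I = Q / t = 85220 / 12780 s = 6.67 A

6.67 A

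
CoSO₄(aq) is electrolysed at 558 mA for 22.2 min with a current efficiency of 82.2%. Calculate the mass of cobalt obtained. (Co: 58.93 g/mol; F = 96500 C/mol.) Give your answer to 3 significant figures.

0.187 g

Q = 0.558 × 1332 = 743.3 C
n(e⁻) = 743.3 / 96500 = 0.007703 mol
Co²⁺ + 2e⁻ → Co, so theoretical m(Co) = 0.003852 × 58.93 = 0.2270 g
Actual mass = 82.2% × 0.2270 = 0.187 g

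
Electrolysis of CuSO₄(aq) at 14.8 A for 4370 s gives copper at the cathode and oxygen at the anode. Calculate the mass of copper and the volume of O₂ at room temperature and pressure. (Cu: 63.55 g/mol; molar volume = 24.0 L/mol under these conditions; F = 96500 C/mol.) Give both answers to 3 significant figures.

Q = 14.8 × 4370 = 64680 C; n(e⁻) = 64680 / 96500 = 0.6703 mol
Cathode: Cu²⁺ + 2e⁻ → Cu → n(Cu) = 0.6703/2 = 0.3352 mol → 21.3 g
Anode: 2H₂O → O₂ + 4H⁺ + 4e⁻ → n(O₂) = 0.6703/4 = 0.1676 mol → 4.02 L

21.3 g Cu; 4.02 L O₂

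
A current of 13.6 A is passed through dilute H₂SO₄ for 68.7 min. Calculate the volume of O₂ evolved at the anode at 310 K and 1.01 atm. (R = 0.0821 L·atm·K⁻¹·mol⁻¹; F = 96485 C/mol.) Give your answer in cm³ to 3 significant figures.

3660 cm³

Q = It = 13.6 × 4122 = 56060 C
n(e⁻) = Q/F = 56060/96485 = 0.5810 mol
2H₂O → O₂ + 4H⁺ + 4e⁻, so n(O₂) = 0.5810 / 4 = 0.1453 mol
V = nRT/P = 0.1453 × 0.0821 × 310 / 1.01 = 3.661 L
= 3660 cm³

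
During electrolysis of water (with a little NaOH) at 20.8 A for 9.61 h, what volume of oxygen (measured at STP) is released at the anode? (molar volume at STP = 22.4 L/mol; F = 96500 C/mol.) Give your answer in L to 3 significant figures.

Charge passed = 20.8 × 34596 = 7.196×10^5 C
n(e⁻) = Q/F = 7.196×10^5/96500 = 7.457 mol
2H₂O → O₂ + 4H⁺ + 4e⁻, so n(O₂) = 7.457 / 4 = 1.864 mol
V = 1.864 × 22.4 = 41.75 L

41.8 L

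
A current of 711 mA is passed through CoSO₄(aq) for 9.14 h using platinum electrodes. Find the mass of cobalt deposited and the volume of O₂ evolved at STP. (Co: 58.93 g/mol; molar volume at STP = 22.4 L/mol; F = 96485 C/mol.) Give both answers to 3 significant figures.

7.14 g Co; 1.36 L O₂

Q = 0.711 × 32904 = 23390 C; n(e⁻) = 23390 / 96485 = 0.2424 mol
Cathode: Co²⁺ + 2e⁻ → Co → n(Co) = 0.2424/2 = 0.1212 mol → 7.14 g
Anode: 2H₂O → O₂ + 4H⁺ + 4e⁻ → n(O₂) = 0.2424/4 = 0.06060 mol → 1.36 L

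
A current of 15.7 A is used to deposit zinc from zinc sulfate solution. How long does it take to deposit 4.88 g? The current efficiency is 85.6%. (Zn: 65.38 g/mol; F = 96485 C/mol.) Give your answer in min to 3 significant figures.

17.9 min

n(Zn) = 4.88 / 65.38 = 0.07464 mol
Zn²⁺ + 2e⁻ → Zn, so n(e⁻) = 2 × 0.07464 = 0.1493 mol
Q = 0.1493 × 96485 / 0.856 = 16830 C
t = Q / I = 16830 / 15.7 = 1072 s = 17.9 min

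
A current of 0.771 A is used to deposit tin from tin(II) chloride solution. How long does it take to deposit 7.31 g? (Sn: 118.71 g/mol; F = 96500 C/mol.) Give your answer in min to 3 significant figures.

n(Sn) = 7.31 / 118.71 = 0.06158 mol
Sn²⁺ + 2e⁻ → Sn, so n(e⁻) = 2 × 0.06158 = 0.1232 mol
Q = 0.1232 × 96500 = 11890 C
t = Q / I = 11890 / 0.771 = 15420 s = 257 min

257 min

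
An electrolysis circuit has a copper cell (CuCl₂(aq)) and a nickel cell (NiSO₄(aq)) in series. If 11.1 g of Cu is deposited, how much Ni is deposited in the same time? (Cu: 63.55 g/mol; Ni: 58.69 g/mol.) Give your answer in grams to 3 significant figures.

10.3 g

n(Cu) = 11.1 / 63.55 = 0.1747 mol
Cu²⁺ + 2e⁻ → Cu, so n(e⁻) = 2 × 0.1747 = 0.3494 mol
Same current for the same time ⇒ same n(e⁻) = 0.3494 mol in both cells.
Ni²⁺ + 2e⁻ → Ni, so n(Ni) = 0.3494 / 2 = 0.1747 mol
m(Ni) = 0.1747 × 58.69 = 10.3 g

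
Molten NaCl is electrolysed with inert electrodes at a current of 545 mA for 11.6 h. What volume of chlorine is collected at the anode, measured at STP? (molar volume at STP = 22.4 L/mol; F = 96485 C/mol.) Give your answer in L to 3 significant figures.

2.64 L

Charge passed = 0.545 × 41760 = 22760 C
n(e⁻) = 22760 / 96485 = 0.2359 mol
2Cl⁻ → Cl₂ + 2e⁻, so n(Cl₂) = 0.2359 / 2 = 0.1180 mol
V = 0.1180 × 22.4 = 2.643 L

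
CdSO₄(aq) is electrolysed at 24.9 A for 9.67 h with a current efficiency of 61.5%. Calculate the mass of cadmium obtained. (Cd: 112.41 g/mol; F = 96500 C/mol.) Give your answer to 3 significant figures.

310 g

Q = 24.9 × 34812 = 8.668×10^5 C
n(e⁻) = 8.668×10^5 / 96500 = 8.982 mol
Cd²⁺ + 2e⁻ → Cd, so theoretical m(Cd) = 4.491 × 112.41 = 504.8 g
Actual mass = 61.5% × 504.8 = 310 g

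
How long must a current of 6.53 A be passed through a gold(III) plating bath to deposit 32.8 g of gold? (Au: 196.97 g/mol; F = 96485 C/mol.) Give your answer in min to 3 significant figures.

123 min

n(Au) = 32.8 / 196.97 = 0.1665 mol
Au³⁺ + 3e⁻ → Au, so n(e⁻) = 3 × 0.1665 = 0.4995 mol
Q = 0.4995 × 96485 = 48190 C
t = Q / I = 48190 / 6.53 = 7380 s = 123 min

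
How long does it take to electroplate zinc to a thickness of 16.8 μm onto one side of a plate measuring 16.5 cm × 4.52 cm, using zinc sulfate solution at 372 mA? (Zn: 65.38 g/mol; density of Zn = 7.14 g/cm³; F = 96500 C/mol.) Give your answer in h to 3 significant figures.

1.97 h

Plated area = 16.5 × 4.52 = 74.58 cm²
Volume = 74.58 × 16.8×10⁻⁴ cm = 0.1253 cm³
m(Zn) = 0.1253 × 7.14 = 0.8946 g
n(Zn) = 0.8946 / 65.38 = 0.01368 mol; n(e⁻) = 2 × 0.01368 = 0.02736 mol
Q = 0.02736 × 96500 = 2640 C
t = 2640 / 0.372 = 7097 s = 1.97 h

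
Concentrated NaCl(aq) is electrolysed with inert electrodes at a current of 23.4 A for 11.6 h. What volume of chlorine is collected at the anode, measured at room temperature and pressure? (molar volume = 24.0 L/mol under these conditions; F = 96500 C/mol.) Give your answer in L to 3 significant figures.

122 L

Q = 23.4 A × 41760 s = 9.772×10^5 C
n(e⁻) = 9.772×10^5 / 96500 = 10.13 mol
2Cl⁻ → Cl₂ + 2e⁻, so n(Cl₂) = 10.13 / 2 = 5.065 mol
V = 5.065 × 24.0 = 121.6 L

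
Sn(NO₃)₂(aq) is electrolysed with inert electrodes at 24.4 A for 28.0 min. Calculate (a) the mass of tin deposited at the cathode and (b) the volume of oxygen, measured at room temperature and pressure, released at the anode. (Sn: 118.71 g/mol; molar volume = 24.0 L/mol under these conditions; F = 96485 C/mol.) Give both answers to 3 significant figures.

Q = 24.4 × 1680 = 40990 C; n(e⁻) = 40990 / 96485 = 0.4248 mol
Cathode: Sn²⁺ + 2e⁻ → Sn → n(Sn) = 0.4248/2 = 0.2124 mol → 25.2 g
Anode: 2H₂O → O₂ + 4H⁺ + 4e⁻ → n(O₂) = 0.4248/4 = 0.1062 mol → 2.55 L

25.2 g Sn; 2.55 L O₂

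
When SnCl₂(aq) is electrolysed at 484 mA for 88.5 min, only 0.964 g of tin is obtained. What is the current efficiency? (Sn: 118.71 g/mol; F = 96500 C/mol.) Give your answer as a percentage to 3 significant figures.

Q = 0.484 × 5310 = 2570 C
n(e⁻) = 2570 / 96500 = 0.02663 mol
Sn²⁺ + 2e⁻ → Sn, so theoretical n(Sn) = 0.01332 mol → 1.581 g
Efficiency = 0.964 / 1.581 = 0.6097 = 61.0%

61.0%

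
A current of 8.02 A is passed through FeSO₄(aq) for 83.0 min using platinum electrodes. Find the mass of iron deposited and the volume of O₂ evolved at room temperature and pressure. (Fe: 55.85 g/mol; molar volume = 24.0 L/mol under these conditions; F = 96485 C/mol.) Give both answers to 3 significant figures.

Q = 8.02 × 4980 = 39940 C; n(e⁻) = 39940 / 96485 = 0.4140 mol
Cathode: Fe²⁺ + 2e⁻ → Fe → n(Fe) = 0.4140/2 = 0.2070 mol → 11.6 g
Anode: 2H₂O → O₂ + 4H⁺ + 4e⁻ → n(O₂) = 0.4140/4 = 0.1035 mol → 2.48 L

11.6 g Fe; 2.48 L O₂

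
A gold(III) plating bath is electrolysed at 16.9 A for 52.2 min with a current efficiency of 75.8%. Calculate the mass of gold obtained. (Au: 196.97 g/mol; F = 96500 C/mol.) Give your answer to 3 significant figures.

Q = 16.9 × 3132 = 52930 C
n(e⁻) = 52930 / 96500 = 0.5485 mol
Au³⁺ + 3e⁻ → Au, so theoretical m(Au) = 0.1828 × 196.97 = 36.01 g
Actual mass = 75.8% × 36.01 = 27.3 g

27.3 g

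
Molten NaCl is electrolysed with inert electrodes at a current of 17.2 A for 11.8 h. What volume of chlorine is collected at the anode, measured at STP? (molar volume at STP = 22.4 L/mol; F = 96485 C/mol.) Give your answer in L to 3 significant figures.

84.8 L

Charge passed = 17.2 × 42480 = 7.307×10^5 C
n(e⁻) = 7.307×10^5 / 96485 = 7.573 mol
2Cl⁻ → Cl₂ + 2e⁻, so n(Cl₂) = 7.573 / 2 = 3.787 mol
V = 3.787 × 22.4 = 84.83 L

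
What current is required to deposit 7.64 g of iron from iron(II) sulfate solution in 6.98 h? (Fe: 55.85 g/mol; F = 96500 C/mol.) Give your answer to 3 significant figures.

n(Fe) = 7.64 / 55.85 = 0.1368 mol
Fe²⁺ + 2e⁻ → Fe, so n(e⁻) = 2 × 0.1368 = 0.2736 mol
Q = 0.2736 × 96500 = 26400 C
I = Q / t = 26400 / 25128 s = 1.05 A

1.05 A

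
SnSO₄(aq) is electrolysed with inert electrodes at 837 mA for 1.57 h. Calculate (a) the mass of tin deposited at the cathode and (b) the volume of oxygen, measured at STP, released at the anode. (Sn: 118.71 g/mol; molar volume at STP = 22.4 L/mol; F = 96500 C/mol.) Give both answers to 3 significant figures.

2.91 g Sn; 0.275 L O₂

Q = 0.837 × 5652 = 4731 C; n(e⁻) = 4731 / 96500 = 0.04903 mol
Cathode: Sn²⁺ + 2e⁻ → Sn → n(Sn) = 0.04903/2 = 0.02452 mol → 2.91 g
Anode: 2H₂O → O₂ + 4H⁺ + 4e⁻ → n(O₂) = 0.04903/4 = 0.01226 mol → 0.275 L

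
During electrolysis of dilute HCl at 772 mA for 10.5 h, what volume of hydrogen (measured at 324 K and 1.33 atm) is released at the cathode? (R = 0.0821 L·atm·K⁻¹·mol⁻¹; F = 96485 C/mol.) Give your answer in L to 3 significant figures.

3.02 L

Q = It = 0.772 × 37800 = 29180 C
n(e⁻) = 29180 / 96485 = 0.3024 mol
2H⁺ + 2e⁻ → H₂, so n(H₂) = 0.3024 / 2 = 0.1512 mol
V = nRT/P = 0.1512 × 0.0821 × 324 / 1.33 = 3.024 L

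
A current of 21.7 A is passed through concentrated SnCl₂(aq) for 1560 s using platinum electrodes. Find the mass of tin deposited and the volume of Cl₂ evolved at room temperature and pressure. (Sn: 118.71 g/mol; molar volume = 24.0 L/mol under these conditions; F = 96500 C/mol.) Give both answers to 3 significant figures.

20.8 g Sn; 4.21 L Cl₂

Q = 21.7 × 1560 = 33850 C; n(e⁻) = 33850 / 96500 = 0.3508 mol
Cathode: Sn²⁺ + 2e⁻ → Sn → n(Sn) = 0.3508/2 = 0.1754 mol → 20.8 g
Anode: 2Cl⁻ → Cl₂ + 2e⁻ → n(Cl₂) = 0.3508/2 = 0.1754 mol → 4.21 L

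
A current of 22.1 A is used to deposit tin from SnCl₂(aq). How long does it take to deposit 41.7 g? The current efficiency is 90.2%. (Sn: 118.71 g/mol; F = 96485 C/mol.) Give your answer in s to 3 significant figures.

3400 s

n(Sn) = 41.7 / 118.71 = 0.3513 mol
Sn²⁺ + 2e⁻ → Sn, so n(e⁻) = 2 × 0.3513 = 0.7026 mol
Q = 0.7026 × 96485 / 0.902 = 75160 C
t = Q / I = 75160 / 22.1 = 3401 s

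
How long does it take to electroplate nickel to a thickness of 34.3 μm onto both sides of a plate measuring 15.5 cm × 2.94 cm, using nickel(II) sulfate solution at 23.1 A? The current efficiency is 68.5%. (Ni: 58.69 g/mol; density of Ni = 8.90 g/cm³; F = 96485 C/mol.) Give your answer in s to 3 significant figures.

Plated area = 2 × 15.5 × 2.94 = 91.14 cm²
Volume = 91.14 × 34.3×10⁻⁴ cm = 0.3126 cm³
m(Ni) = 0.3126 × 8.90 = 2.782 g
n(Ni) = 2.782 / 58.69 = 0.04740 mol; n(e⁻) = 2 × 0.04740 = 0.09480 mol
Q = 0.09480 × 96485 / 0.685 = 13350 C
t = 13350 / 23.1 = 577.9 s

578 s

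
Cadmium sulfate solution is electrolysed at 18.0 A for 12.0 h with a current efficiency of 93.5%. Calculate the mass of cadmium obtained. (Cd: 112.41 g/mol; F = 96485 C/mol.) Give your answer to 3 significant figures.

Q = 18.0 × 43200 = 7.776×10^5 C
n(e⁻) = 7.776×10^5 / 96485 = 8.059 mol
Cd²⁺ + 2e⁻ → Cd, so theoretical m(Cd) = 4.030 × 112.41 = 453.0 g
Actual mass = 93.5% × 453.0 = 424 g

424 g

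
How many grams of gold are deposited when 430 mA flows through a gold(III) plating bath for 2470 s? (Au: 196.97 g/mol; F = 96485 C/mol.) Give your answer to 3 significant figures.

Charge passed = 0.430 × 2470 = 1062 C
n(e⁻) = Q/F = 1062/96485 = 0.01101 mol
Au³⁺ + 3e⁻ → Au, so n(Au) = 0.01101 / 3 = 0.003670 mol
m = 0.003670 × 196.97 = 0.723 g

0.723 g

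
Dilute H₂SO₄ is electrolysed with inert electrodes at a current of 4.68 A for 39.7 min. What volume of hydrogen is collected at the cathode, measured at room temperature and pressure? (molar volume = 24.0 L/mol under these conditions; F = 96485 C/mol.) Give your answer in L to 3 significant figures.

1.39 L

Q = It = 4.68 × 2382 = 11150 C
Moles of electrons = 11150 / 96485 = 0.1156 mol
2H⁺ + 2e⁻ → H₂, so n(H₂) = 0.1156 / 2 = 0.05780 mol
V = 0.05780 × 24.0 = 1.387 L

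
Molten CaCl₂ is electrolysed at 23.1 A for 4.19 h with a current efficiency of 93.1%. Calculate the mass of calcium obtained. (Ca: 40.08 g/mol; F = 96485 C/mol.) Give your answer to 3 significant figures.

Q = 23.1 × 15084 = 3.484×10^5 C
n(e⁻) = 3.484×10^5 / 96485 = 3.611 mol
Ca²⁺ + 2e⁻ → Ca, so theoretical m(Ca) = 1.806 × 40.08 = 72.38 g
Actual mass = 93.1% × 72.38 = 67.4 g

67.4 g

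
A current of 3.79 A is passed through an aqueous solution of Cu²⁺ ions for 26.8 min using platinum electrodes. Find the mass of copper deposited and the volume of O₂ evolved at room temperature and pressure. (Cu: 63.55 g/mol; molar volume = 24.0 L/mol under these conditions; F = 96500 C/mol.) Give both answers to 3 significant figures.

2.01 g Cu; 0.379 L O₂

Q = 3.79 × 1608 = 6094 C; n(e⁻) = 6094 / 96500 = 0.06315 mol
Cathode: Cu²⁺ + 2e⁻ → Cu → n(Cu) = 0.06315/2 = 0.03158 mol → 2.01 g
Anode: 2H₂O → O₂ + 4H⁺ + 4e⁻ → n(O₂) = 0.06315/4 = 0.01579 mol → 0.379 L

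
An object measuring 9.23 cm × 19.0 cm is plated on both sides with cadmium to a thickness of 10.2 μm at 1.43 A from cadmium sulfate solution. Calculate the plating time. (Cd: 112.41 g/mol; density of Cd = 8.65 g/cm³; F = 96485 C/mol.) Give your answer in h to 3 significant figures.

1.03 h

Plated area = 2 × 9.23 × 19.0 = 350.7 cm²
Volume = 350.7 × 10.2×10⁻⁴ cm = 0.3577 cm³
m(Cd) = 0.3577 × 8.65 = 3.094 g
n(Cd) = 3.094 / 112.41 = 0.02752 mol; n(e⁻) = 2 × 0.02752 = 0.05504 mol
Q = 0.05504 × 96485 = 5311 C
t = 5311 / 1.43 = 3714 s = 1.03 h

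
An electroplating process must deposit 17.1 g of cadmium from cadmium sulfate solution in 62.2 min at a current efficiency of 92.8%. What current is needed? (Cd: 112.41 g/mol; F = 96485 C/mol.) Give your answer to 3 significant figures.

n(Cd) = 17.1 / 112.41 = 0.1521 mol
Cd²⁺ + 2e⁻ → Cd, so n(e⁻) = 2 × 0.1521 = 0.3042 mol
Q = 0.3042 × 96485 / 0.928 = 31630 C
I = Q / t = 31630 / 3732 s = 8.48 A

8.48 A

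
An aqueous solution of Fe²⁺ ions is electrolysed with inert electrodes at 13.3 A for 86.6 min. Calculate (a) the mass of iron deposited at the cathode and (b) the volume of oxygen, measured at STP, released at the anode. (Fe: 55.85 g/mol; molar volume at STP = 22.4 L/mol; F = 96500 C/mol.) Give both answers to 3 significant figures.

Q = 13.3 × 5196 = 69110 C; n(e⁻) = 69110 / 96500 = 0.7162 mol
Cathode: Fe²⁺ + 2e⁻ → Fe → n(Fe) = 0.7162/2 = 0.3581 mol → 20.0 g
Anode: 2H₂O → O₂ + 4H⁺ + 4e⁻ → n(O₂) = 0.7162/4 = 0.1791 mol → 4.01 L

20.0 g Fe; 4.01 L O₂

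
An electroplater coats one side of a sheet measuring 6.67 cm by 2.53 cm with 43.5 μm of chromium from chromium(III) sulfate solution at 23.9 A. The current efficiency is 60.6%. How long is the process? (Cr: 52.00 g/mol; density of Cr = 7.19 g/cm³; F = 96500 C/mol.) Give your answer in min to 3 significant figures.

Plated area = 6.67 × 2.53 = 16.88 cm²
Volume = 16.88 × 43.5×10⁻⁴ cm = 0.07343 cm³
m(Cr) = 0.07343 × 7.19 = 0.5280 g
n(Cr) = 0.5280 / 52.00 = 0.01015 mol; n(e⁻) = 3 × 0.01015 = 0.03045 mol
Q = 0.03045 × 96500 / 0.606 = 4849 C
t = 4849 / 23.9 = 202.9 s = 3.38 min

3.38 min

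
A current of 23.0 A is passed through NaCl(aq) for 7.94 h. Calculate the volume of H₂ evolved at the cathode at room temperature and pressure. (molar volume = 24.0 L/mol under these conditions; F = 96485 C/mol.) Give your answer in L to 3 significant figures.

81.8 L

Q = It = 23.0 × 28584 = 6.574×10^5 C
n(e⁻) = 6.574×10^5 / 96485 = 6.813 mol
2H⁺ + 2e⁻ → H₂, so n(H₂) = 6.813 / 2 = 3.407 mol
V = 3.407 × 24.0 = 81.77 L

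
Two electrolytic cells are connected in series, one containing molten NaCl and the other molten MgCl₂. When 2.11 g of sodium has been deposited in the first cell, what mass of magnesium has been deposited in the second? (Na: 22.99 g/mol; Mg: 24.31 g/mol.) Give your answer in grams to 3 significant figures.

n(Na) = 2.11 / 22.99 = 0.09178 mol
Na⁺ + e⁻ → Na, so n(e⁻) = 0.09178 mol
In series, the same 0.09178 mol of electrons flows through the second cell.
Mg²⁺ + 2e⁻ → Mg, so n(Mg) = 0.09178 / 2 = 0.04589 mol
m(Mg) = 0.04589 × 24.31 = 1.12 g

1.12 g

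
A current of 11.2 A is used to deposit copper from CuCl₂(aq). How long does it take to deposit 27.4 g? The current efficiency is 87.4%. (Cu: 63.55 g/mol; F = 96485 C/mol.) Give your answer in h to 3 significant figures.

n(Cu) = 27.4 / 63.55 = 0.4312 mol
Cu²⁺ + 2e⁻ → Cu, so n(e⁻) = 2 × 0.4312 = 0.8624 mol
Q = 0.8624 × 96485 / 0.874 = 95200 C
t = Q / I = 95200 / 11.2 = 8500 s = 2.36 h

2.36 h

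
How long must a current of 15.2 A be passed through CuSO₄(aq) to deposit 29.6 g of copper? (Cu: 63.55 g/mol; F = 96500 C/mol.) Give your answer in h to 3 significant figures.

1.64 h

n(Cu) = 29.6 / 63.55 = 0.4658 mol
Cu²⁺ + 2e⁻ → Cu, so n(e⁻) = 2 × 0.4658 = 0.9316 mol
Q = 0.9316 × 96500 = 89900 C
t = Q / I = 89900 / 15.2 = 5914 s = 1.64 h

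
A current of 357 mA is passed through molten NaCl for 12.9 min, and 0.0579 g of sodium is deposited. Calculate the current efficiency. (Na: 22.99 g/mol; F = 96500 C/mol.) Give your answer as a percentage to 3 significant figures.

Q = 0.357 × 774 = 276.3 C
n(e⁻) = 276.3 / 96500 = 0.002863 mol
Na⁺ + e⁻ → Na, so theoretical n(Na) = 0.002863 mol → 0.06582 g
Efficiency = 0.0579 / 0.06582 = 0.8797 = 88.0%

88.0%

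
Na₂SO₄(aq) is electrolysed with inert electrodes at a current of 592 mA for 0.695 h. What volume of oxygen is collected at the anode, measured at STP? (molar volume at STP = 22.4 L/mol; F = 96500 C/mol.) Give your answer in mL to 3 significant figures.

Charge passed = 0.592 × 2502 = 1481 C
n(e⁻) = Q/F = 1481/96500 = 0.01535 mol
2H₂O → O₂ + 4H⁺ + 4e⁻, so n(O₂) = 0.01535 / 4 = 0.003838 mol
V = 0.003838 × 22.4 = 0.08597 L
= 86.0 mL

86.0 mL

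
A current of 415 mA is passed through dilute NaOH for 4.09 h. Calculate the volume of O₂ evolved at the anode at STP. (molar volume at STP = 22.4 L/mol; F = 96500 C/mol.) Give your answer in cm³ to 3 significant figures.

Q = 0.415 A × 14724 s = 6110 C
n(e⁻) = Q/F = 6110/96500 = 0.06332 mol
2H₂O → O₂ + 4H⁺ + 4e⁻, so n(O₂) = 0.06332 / 4 = 0.01583 mol
V = 0.01583 × 22.4 = 0.3546 L
= 355 cm³

355 cm³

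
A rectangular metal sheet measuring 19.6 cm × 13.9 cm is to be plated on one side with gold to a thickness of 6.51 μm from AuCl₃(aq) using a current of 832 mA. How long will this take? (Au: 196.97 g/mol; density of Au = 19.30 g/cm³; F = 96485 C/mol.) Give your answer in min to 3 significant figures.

101 min

Plated area = 19.6 × 13.9 = 272.4 cm²
Volume = 272.4 × 6.51×10⁻⁴ cm = 0.1773 cm³
m(Au) = 0.1773 × 19.30 = 3.422 g
n(Au) = 3.422 / 196.97 = 0.01737 mol; n(e⁻) = 3 × 0.01737 = 0.05211 mol
Q = 0.05211 × 96485 = 5028 C
t = 5028 / 0.832 = 6043 s = 101 min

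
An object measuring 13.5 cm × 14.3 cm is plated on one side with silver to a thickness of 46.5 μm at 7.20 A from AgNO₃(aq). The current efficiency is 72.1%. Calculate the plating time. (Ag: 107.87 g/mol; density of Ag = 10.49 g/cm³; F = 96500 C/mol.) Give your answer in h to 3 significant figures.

0.451 h

Plated area = 13.5 × 14.3 = 193.1 cm²
Volume = 193.1 × 46.5×10⁻⁴ cm = 0.8979 cm³
m(Ag) = 0.8979 × 10.49 = 9.419 g
n(Ag) = 9.419 / 107.87 = 0.08732 mol; n(e⁻) = 0.08732 mol
Q = 0.08732 × 96500 / 0.721 = 11690 C
t = 11690 / 7.20 = 1624 s = 0.451 h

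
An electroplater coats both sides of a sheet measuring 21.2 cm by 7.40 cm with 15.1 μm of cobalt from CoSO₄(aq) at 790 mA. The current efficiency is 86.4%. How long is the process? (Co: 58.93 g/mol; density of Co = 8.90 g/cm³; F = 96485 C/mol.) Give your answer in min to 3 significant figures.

337 min

Plated area = 2 × 21.2 × 7.40 = 313.8 cm²
Volume = 313.8 × 15.1×10⁻⁴ cm = 0.4738 cm³
m(Co) = 0.4738 × 8.90 = 4.217 g
n(Co) = 4.217 / 58.93 = 0.07156 mol; n(e⁻) = 2 × 0.07156 = 0.1431 mol
Q = 0.1431 × 96485 / 0.864 = 15980 C
t = 15980 / 0.790 = 20230 s = 337 min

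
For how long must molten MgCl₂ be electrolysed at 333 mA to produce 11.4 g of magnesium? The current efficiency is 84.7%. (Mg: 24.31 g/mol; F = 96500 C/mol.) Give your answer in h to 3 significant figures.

89.1 h

n(Mg) = 11.4 / 24.31 = 0.4689 mol
Mg²⁺ + 2e⁻ → Mg, so n(e⁻) = 2 × 0.4689 = 0.9378 mol
Q = 0.9378 × 96500 / 0.847 = 1.068×10^5 C
t = Q / I = 1.068×10^5 / 0.333 = 3.207×10^5 s = 89.1 h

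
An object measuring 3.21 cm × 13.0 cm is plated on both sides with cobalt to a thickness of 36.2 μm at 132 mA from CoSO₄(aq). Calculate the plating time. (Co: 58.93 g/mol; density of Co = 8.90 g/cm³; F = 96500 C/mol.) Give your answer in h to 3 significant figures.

18.5 h

Plated area = 2 × 3.21 × 13.0 = 83.46 cm²
Volume = 83.46 × 36.2×10⁻⁴ cm = 0.3021 cm³
m(Co) = 0.3021 × 8.90 = 2.689 g
n(Co) = 2.689 / 58.93 = 0.04563 mol; n(e⁻) = 2 × 0.04563 = 0.09126 mol
Q = 0.09126 × 96500 = 8807 C
t = 8807 / 0.132 = 66720 s = 18.5 h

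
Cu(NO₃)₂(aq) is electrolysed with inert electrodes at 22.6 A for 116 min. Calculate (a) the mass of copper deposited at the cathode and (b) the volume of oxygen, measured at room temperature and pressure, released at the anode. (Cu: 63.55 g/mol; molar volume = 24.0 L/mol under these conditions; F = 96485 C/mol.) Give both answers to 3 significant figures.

51.8 g Cu; 9.78 L O₂

Q = 22.6 × 6960 = 1.573×10^5 C; n(e⁻) = 1.573×10^5 / 96485 = 1.630 mol
Cathode: Cu²⁺ + 2e⁻ → Cu → n(Cu) = 1.630/2 = 0.8150 mol → 51.8 g
Anode: 2H₂O → O₂ + 4H⁺ + 4e⁻ → n(O₂) = 1.630/4 = 0.4075 mol → 9.78 L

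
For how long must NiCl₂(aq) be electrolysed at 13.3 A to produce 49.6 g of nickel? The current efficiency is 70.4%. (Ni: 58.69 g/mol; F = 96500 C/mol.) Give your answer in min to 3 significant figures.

n(Ni) = 49.6 / 58.69 = 0.8451 mol
Ni²⁺ + 2e⁻ → Ni, so n(e⁻) = 2 × 0.8451 = 1.690 mol
Q = 1.690 × 96500 / 0.704 = 2.317×10^5 C
t = Q / I = 2.317×10^5 / 13.3 = 17420 s = 290 min

290 min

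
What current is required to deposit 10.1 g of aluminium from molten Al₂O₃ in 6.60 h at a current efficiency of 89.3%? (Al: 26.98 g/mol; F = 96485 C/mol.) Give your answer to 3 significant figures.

5.11 A

n(Al) = 10.1 / 26.98 = 0.3744 mol
Al³⁺ + 3e⁻ → Al, so n(e⁻) = 3 × 0.3744 = 1.123 mol
Q = 1.123 × 96485 / 0.893 = 1.213×10^5 C
I = Q / t = 1.213×10^5 / 23760 s = 5.11 A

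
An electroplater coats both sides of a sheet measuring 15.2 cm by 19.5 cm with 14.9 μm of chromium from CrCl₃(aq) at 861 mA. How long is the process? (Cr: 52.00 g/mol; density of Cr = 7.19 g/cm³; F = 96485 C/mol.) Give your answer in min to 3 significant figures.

Plated area = 2 × 15.2 × 19.5 = 592.8 cm²
Volume = 592.8 × 14.9×10⁻⁴ cm = 0.8833 cm³
m(Cr) = 0.8833 × 7.19 = 6.351 g
n(Cr) = 6.351 / 52.00 = 0.1221 mol; n(e⁻) = 3 × 0.1221 = 0.3663 mol
Q = 0.3663 × 96485 = 35340 C
t = 35340 / 0.861 = 41050 s = 684 min

684 min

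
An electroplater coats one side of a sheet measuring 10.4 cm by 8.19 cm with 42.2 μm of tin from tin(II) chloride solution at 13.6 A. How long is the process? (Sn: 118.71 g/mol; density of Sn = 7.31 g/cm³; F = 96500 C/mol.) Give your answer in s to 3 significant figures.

314 s

Plated area = 10.4 × 8.19 = 85.18 cm²
Volume = 85.18 × 42.2×10⁻⁴ cm = 0.3595 cm³
m(Sn) = 0.3595 × 7.31 = 2.628 g
n(Sn) = 2.628 / 118.71 = 0.02214 mol; n(e⁻) = 2 × 0.02214 = 0.04428 mol
Q = 0.04428 × 96500 = 4273 C
t = 4273 / 13.6 = 314.2 s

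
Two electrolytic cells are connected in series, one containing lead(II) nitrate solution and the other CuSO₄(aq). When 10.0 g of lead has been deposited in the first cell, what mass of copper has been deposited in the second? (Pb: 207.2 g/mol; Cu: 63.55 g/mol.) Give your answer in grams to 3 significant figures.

n(Pb) = 10.0 / 207.2 = 0.04826 mol
Pb²⁺ + 2e⁻ → Pb, so n(e⁻) = 2 × 0.04826 = 0.09652 mol
In series, the same 0.09652 mol of electrons flows through the second cell.
Cu²⁺ + 2e⁻ → Cu, so n(Cu) = 0.09652 / 2 = 0.04826 mol
m(Cu) = 0.04826 × 63.55 = 3.07 g

3.07 g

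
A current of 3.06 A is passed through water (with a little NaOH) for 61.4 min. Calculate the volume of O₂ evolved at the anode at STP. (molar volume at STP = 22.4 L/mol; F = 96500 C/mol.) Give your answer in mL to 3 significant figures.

654 mL

Charge passed = 3.06 × 3684 = 11270 C
n(e⁻) = Q/F = 11270/96500 = 0.1168 mol
2H₂O → O₂ + 4H⁺ + 4e⁻, so n(O₂) = 0.1168 / 4 = 0.02920 mol
V = 0.02920 × 22.4 = 0.6541 L
= 654 mL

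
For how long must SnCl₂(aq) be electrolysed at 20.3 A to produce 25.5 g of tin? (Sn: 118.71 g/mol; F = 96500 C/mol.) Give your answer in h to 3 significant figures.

0.567 h

n(Sn) = 25.5 / 118.71 = 0.2148 mol
Sn²⁺ + 2e⁻ → Sn, so n(e⁻) = 2 × 0.2148 = 0.4296 mol
Q = 0.4296 × 96500 = 41460 C
t = Q / I = 41460 / 20.3 = 2042 s = 0.567 h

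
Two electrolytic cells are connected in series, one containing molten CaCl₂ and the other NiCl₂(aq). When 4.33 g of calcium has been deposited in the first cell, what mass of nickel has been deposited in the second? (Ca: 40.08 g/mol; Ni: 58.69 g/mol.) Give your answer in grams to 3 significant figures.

n(Ca) = 4.33 / 40.08 = 0.1080 mol
Ca²⁺ + 2e⁻ → Ca, so n(e⁻) = 2 × 0.1080 = 0.2160 mol
In series, the same 0.2160 mol of electrons flows through the second cell.
Ni²⁺ + 2e⁻ → Ni, so n(Ni) = 0.2160 / 2 = 0.1080 mol
m(Ni) = 0.1080 × 58.69 = 6.34 g

6.34 g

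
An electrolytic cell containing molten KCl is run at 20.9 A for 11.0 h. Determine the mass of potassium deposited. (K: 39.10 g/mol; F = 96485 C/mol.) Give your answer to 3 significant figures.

335 g

Q = 20.9 A × 39600 s = 8.276×10^5 C
n(e⁻) = 8.276×10^5 / 96485 = 8.577 mol
K⁺ + e⁻ → K, so n(K) = 8.577 mol
m = 8.577 × 39.10 = 335 g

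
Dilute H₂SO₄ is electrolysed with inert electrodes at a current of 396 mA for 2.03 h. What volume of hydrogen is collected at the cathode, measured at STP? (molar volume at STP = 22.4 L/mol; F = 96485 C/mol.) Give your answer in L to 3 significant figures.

Q = It = 0.396 × 7308 = 2894 C
Moles of electrons = 2894 / 96485 = 0.02999 mol
2H⁺ + 2e⁻ → H₂, so n(H₂) = 0.02999 / 2 = 0.01500 mol
V = 0.01500 × 22.4 = 0.3360 L

0.336 L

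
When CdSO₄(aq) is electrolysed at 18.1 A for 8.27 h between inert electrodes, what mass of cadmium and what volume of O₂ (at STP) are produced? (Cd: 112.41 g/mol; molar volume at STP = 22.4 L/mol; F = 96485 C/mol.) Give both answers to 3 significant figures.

Q = 18.1 × 29772 = 5.389×10^5 C; n(e⁻) = 5.389×10^5 / 96485 = 5.585 mol
Cathode: Cd²⁺ + 2e⁻ → Cd → n(Cd) = 5.585/2 = 2.793 mol → 314 g
Anode: 2H₂O → O₂ + 4H⁺ + 4e⁻ → n(O₂) = 5.585/4 = 1.396 mol → 31.3 L

314 g Cd; 31.3 L O₂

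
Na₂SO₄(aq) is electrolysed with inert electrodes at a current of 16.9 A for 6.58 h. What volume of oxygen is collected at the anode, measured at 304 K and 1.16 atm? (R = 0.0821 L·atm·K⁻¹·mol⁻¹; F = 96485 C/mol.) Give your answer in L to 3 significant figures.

Charge passed = 16.9 × 23688 = 4.003×10^5 C
n(e⁻) = Q/F = 4.003×10^5/96485 = 4.149 mol
2H₂O → O₂ + 4H⁺ + 4e⁻, so n(O₂) = 4.149 / 4 = 1.037 mol
V = nRT/P = 1.037 × 0.0821 × 304 / 1.16 = 22.31 L

22.3 L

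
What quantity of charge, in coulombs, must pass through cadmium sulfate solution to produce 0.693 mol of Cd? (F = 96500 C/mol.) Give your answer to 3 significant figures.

Cd²⁺ + 2e⁻ → Cd, so n(e⁻) = 2 × 0.693 = 1.386 mol
Q = 1.386 × 96500 = 1.337×10^5 C

1.34×10^5 C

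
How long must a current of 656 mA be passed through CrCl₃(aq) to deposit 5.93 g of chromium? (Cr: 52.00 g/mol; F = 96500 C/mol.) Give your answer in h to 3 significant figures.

14.0 h

n(Cr) = 5.93 / 52.00 = 0.1140 mol
Cr³⁺ + 3e⁻ → Cr, so n(e⁻) = 3 × 0.1140 = 0.3420 mol
Q = 0.3420 × 96500 = 33000 C
t = Q / I = 33000 / 0.656 = 50300 s = 14.0 h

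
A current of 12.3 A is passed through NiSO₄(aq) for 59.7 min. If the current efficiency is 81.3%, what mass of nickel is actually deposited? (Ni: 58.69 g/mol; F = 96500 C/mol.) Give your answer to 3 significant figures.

Q = 12.3 × 3582 = 44060 C
n(e⁻) = 44060 / 96500 = 0.4566 mol
Ni²⁺ + 2e⁻ → Ni, so theoretical m(Ni) = 0.2283 × 58.69 = 13.40 g
Actual mass = 81.3% × 13.40 = 10.9 g

10.9 g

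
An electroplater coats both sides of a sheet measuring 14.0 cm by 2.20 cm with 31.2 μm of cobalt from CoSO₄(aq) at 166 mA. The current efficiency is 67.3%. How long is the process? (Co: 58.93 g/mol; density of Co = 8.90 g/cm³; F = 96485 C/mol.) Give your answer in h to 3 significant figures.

13.9 h

Plated area = 2 × 14.0 × 2.20 = 61.60 cm²
Volume = 61.60 × 31.2×10⁻⁴ cm = 0.1922 cm³
m(Co) = 0.1922 × 8.90 = 1.711 g
n(Co) = 1.711 / 58.93 = 0.02903 mol; n(e⁻) = 2 × 0.02903 = 0.05806 mol
Q = 0.05806 × 96485 / 0.673 = 8324 C
t = 8324 / 0.166 = 50140 s = 13.9 h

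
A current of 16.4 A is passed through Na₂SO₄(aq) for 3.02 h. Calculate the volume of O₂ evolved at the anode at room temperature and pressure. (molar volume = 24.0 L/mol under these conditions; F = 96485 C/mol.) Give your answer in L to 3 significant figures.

11.1 L

Charge passed = 16.4 × 10872 = 1.783×10^5 C
n(e⁻) = Q/F = 1.783×10^5/96485 = 1.848 mol
2H₂O → O₂ + 4H⁺ + 4e⁻, so n(O₂) = 1.848 / 4 = 0.4620 mol
V = 0.4620 × 24.0 = 11.09 L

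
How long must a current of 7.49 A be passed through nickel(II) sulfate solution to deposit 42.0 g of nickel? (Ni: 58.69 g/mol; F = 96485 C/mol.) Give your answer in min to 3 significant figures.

307 min

n(Ni) = 42.0 / 58.69 = 0.7156 mol
Ni²⁺ + 2e⁻ → Ni, so n(e⁻) = 2 × 0.7156 = 1.431 mol
Q = 1.431 × 96485 = 1.381×10^5 C
t = Q / I = 1.381×10^5 / 7.49 = 18440 s = 307 min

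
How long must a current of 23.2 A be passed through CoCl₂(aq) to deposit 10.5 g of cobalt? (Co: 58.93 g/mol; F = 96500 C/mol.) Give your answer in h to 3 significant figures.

0.412 h

n(Co) = 10.5 / 58.93 = 0.1782 mol
Co²⁺ + 2e⁻ → Co, so n(e⁻) = 2 × 0.1782 = 0.3564 mol
Q = 0.3564 × 96500 = 34390 C
t = Q / I = 34390 / 23.2 = 1482 s = 0.412 h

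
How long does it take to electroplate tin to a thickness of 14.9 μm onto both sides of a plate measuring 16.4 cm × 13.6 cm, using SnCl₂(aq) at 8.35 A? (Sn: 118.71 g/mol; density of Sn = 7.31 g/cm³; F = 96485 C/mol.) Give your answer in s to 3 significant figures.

Plated area = 2 × 16.4 × 13.6 = 446.1 cm²
Volume = 446.1 × 14.9×10⁻⁴ cm = 0.6647 cm³
m(Sn) = 0.6647 × 7.31 = 4.859 g
n(Sn) = 4.859 / 118.71 = 0.04093 mol; n(e⁻) = 2 × 0.04093 = 0.08186 mol
Q = 0.08186 × 96485 = 7898 C
t = 7898 / 8.35 = 945.9 s

946 s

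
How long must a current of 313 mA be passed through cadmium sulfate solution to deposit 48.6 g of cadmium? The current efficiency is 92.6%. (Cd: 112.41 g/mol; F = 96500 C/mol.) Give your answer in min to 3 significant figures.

n(Cd) = 48.6 / 112.41 = 0.4323 mol
Cd²⁺ + 2e⁻ → Cd, so n(e⁻) = 2 × 0.4323 = 0.8646 mol
Q = 0.8646 × 96500 / 0.926 = 90100 C
t = Q / I = 90100 / 0.313 = 2.879×10^5 s = 4800 min

4800 min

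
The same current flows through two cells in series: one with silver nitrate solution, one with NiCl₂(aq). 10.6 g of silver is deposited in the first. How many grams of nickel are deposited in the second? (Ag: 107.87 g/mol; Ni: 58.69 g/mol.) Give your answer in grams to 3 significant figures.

2.88 g

n(Ag) = 10.6 / 107.87 = 0.09827 mol
Ag⁺ + e⁻ → Ag, so n(e⁻) = 0.09827 mol
In series, the same 0.09827 mol of electrons flows through the second cell.
Ni²⁺ + 2e⁻ → Ni, so n(Ni) = 0.09827 / 2 = 0.04914 mol
m(Ni) = 0.04914 × 58.69 = 2.88 g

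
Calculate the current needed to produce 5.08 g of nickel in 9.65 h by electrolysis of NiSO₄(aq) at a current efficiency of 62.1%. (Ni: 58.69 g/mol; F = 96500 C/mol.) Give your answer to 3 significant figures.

0.774 A

n(Ni) = 5.08 / 58.69 = 0.08656 mol
Ni²⁺ + 2e⁻ → Ni, so n(e⁻) = 2 × 0.08656 = 0.1731 mol
Q = 0.1731 × 96500 / 0.621 = 26900 C
I = Q / t = 26900 / 34740 s = 0.774 A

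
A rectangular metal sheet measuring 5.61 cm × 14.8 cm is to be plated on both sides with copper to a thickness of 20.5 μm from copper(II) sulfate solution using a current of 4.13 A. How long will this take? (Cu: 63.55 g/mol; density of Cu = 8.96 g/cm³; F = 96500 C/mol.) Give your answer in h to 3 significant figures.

0.623 h

Plated area = 2 × 5.61 × 14.8 = 166.1 cm²
Volume = 166.1 × 20.5×10⁻⁴ cm = 0.3405 cm³
m(Cu) = 0.3405 × 8.96 = 3.051 g
n(Cu) = 3.051 / 63.55 = 0.04801 mol; n(e⁻) = 2 × 0.04801 = 0.09602 mol
Q = 0.09602 × 96500 = 9266 C
t = 9266 / 4.13 = 2244 s = 0.623 h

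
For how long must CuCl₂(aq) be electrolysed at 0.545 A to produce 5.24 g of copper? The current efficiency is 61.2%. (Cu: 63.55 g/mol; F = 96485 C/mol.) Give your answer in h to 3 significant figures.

n(Cu) = 5.24 / 63.55 = 0.08245 mol
Cu²⁺ + 2e⁻ → Cu, so n(e⁻) = 2 × 0.08245 = 0.1649 mol
Q = 0.1649 × 96485 / 0.612 = 26000 C
t = Q / I = 26000 / 0.545 = 47710 s = 13.3 h

13.3 h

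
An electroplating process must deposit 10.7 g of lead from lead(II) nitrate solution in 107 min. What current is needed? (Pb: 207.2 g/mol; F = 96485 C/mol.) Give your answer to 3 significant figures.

1.55 A

n(Pb) = 10.7 / 207.2 = 0.05164 mol
Pb²⁺ + 2e⁻ → Pb, so n(e⁻) = 2 × 0.05164 = 0.1033 mol
Q = 0.1033 × 96485 = 9967 C
I = Q / t = 9967 / 6420 s = 1.55 A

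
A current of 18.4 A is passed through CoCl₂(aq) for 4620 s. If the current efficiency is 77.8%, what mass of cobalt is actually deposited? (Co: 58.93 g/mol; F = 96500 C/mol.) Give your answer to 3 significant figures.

20.2 g

Q = 18.4 × 4620 = 85010 C
n(e⁻) = 85010 / 96500 = 0.8809 mol
Co²⁺ + 2e⁻ → Co, so theoretical m(Co) = 0.4405 × 58.93 = 25.96 g
Actual mass = 77.8% × 25.96 = 20.2 g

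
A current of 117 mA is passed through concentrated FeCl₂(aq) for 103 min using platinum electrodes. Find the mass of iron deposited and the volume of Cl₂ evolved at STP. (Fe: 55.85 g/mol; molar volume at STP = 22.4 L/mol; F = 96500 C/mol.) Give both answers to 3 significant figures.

0.209 g Fe; 0.0839 L Cl₂

Q = 0.117 × 6180 = 723.1 C; n(e⁻) = 723.1 / 96500 = 0.007493 mol
Cathode: Fe²⁺ + 2e⁻ → Fe → n(Fe) = 0.007493/2 = 0.003747 mol → 0.209 g
Anode: 2Cl⁻ → Cl₂ + 2e⁻ → n(Cl₂) = 0.007493/2 = 0.003747 mol → 0.0839 L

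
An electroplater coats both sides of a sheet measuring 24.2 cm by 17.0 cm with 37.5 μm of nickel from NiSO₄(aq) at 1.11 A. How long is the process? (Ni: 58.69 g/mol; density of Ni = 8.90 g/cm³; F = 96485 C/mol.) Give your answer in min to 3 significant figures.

Plated area = 2 × 24.2 × 17.0 = 822.8 cm²
Volume = 822.8 × 37.5×10⁻⁴ cm = 3.086 cm³
m(Ni) = 3.086 × 8.90 = 27.47 g
n(Ni) = 27.47 / 58.69 = 0.4681 mol; n(e⁻) = 2 × 0.4681 = 0.9362 mol
Q = 0.9362 × 96485 = 90330 C
t = 90330 / 1.11 = 81380 s = 1360 min

1360 min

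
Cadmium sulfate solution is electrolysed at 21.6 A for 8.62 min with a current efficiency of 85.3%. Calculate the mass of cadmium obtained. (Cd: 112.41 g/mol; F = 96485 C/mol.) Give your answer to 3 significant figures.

Q = 21.6 × 517.2 = 11170 C
n(e⁻) = 11170 / 96485 = 0.1158 mol
Cd²⁺ + 2e⁻ → Cd, so theoretical m(Cd) = 0.05790 × 112.41 = 6.509 g
Actual mass = 85.3% × 6.509 = 5.55 g

5.55 g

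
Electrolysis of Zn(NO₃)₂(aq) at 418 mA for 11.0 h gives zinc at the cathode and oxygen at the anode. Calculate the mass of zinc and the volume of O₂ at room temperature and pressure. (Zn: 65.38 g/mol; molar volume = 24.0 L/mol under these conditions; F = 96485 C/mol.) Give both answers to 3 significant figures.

5.61 g Zn; 1.03 L O₂

Q = 0.418 × 39600 = 16550 C; n(e⁻) = 16550 / 96485 = 0.1715 mol
Cathode: Zn²⁺ + 2e⁻ → Zn → n(Zn) = 0.1715/2 = 0.08575 mol → 5.61 g
Anode: 2H₂O → O₂ + 4H⁺ + 4e⁻ → n(O₂) = 0.1715/4 = 0.04288 mol → 1.03 L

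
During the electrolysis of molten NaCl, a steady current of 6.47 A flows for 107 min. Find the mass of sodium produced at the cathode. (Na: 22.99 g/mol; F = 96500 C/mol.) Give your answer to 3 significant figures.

Q = 6.47 A × 6420 s = 41540 C
n(e⁻) = Q/F = 41540/96500 = 0.4305 mol
Na⁺ + e⁻ → Na, so n(Na) = 0.4305 mol
m = 0.4305 × 22.99 = 9.90 g

9.90 g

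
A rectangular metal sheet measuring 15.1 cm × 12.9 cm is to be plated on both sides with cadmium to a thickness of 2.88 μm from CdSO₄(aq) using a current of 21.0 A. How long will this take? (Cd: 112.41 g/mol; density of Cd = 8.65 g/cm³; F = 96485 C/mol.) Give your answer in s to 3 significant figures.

79.3 s

Plated area = 2 × 15.1 × 12.9 = 389.6 cm²
Volume = 389.6 × 2.88×10⁻⁴ cm = 0.1122 cm³
m(Cd) = 0.1122 × 8.65 = 0.9705 g
n(Cd) = 0.9705 / 112.41 = 0.008634 mol; n(e⁻) = 2 × 0.008634 = 0.01727 mol
Q = 0.01727 × 96485 = 1666 C
t = 1666 / 21.0 = 79.33 s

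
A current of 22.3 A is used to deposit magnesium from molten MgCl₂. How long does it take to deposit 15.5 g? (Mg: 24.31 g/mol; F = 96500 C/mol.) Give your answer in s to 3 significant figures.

n(Mg) = 15.5 / 24.31 = 0.6376 mol
Mg²⁺ + 2e⁻ → Mg, so n(e⁻) = 2 × 0.6376 = 1.275 mol
Q = 1.275 × 96500 = 1.230×10^5 C
t = Q / I = 1.230×10^5 / 22.3 = 5516 s

5520 s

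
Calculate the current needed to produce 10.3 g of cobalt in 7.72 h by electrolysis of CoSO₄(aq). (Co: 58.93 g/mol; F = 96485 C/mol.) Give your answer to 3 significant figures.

n(Co) = 10.3 / 58.93 = 0.1748 mol
Co²⁺ + 2e⁻ → Co, so n(e⁻) = 2 × 0.1748 = 0.3496 mol
Q = 0.3496 × 96485 = 33730 C
I = Q / t = 33730 / 27792 s = 1.21 A

1.21 A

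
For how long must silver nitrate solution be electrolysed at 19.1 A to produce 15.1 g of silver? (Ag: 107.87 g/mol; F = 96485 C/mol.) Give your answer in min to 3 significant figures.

n(Ag) = 15.1 / 107.87 = 0.1400 mol
Ag⁺ + e⁻ → Ag, so n(e⁻) = 0.1400 mol
Q = 0.1400 × 96485 = 13510 C
t = Q / I = 13510 / 19.1 = 707.3 s = 11.8 min

11.8 min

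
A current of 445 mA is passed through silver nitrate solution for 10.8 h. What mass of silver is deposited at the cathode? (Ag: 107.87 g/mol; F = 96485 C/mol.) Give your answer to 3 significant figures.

19.3 g

Q = 0.445 A × 38880 s = 17300 C
n(e⁻) = Q/F = 17300/96485 = 0.1793 mol
Ag⁺ + e⁻ → Ag, so n(Ag) = 0.1793 mol
m = 0.1793 × 107.87 = 19.3 g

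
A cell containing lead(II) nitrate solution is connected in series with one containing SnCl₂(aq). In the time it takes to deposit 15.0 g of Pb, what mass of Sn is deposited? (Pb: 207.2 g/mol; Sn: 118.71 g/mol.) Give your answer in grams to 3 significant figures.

n(Pb) = 15.0 / 207.2 = 0.07239 mol
Pb²⁺ + 2e⁻ → Pb, so n(e⁻) = 2 × 0.07239 = 0.1448 mol
The cells are in series, so the same charge (and hence the same n(e⁻) = 0.1448 mol) passes through both.
Sn²⁺ + 2e⁻ → Sn, so n(Sn) = 0.1448 / 2 = 0.07240 mol
m(Sn) = 0.07240 × 118.71 = 8.59 g

8.59 g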